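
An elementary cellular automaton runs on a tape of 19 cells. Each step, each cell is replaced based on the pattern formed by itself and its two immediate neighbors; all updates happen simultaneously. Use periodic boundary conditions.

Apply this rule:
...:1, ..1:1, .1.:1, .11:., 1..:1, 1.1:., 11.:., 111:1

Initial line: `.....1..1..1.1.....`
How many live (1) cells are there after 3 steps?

111111111111.111111
11111111111...11111
1111111111.111.1111
count of 1: 17

17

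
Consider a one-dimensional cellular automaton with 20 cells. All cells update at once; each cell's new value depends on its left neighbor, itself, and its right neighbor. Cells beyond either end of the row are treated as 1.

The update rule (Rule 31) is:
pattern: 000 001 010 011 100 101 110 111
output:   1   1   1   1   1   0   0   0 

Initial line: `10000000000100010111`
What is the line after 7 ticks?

01111111111111111111

tick 1: 01111111111111110100
tick 2: 01000000000000000111
tick 3: 01111111111111111100
tick 4: 01000000000000000011
tick 5: 01111111111111111110
tick 6: 01000000000000000000
tick 7: 01111111111111111111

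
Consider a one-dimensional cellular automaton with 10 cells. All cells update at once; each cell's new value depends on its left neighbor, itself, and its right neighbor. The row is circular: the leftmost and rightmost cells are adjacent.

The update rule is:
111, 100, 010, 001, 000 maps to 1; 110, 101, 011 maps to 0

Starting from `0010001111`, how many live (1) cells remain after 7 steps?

1111110110
0111100000
1011011111
0000001111
1111110110  (repeats step 1; period 4)
step 7: 1011011111
count of 1: 8

8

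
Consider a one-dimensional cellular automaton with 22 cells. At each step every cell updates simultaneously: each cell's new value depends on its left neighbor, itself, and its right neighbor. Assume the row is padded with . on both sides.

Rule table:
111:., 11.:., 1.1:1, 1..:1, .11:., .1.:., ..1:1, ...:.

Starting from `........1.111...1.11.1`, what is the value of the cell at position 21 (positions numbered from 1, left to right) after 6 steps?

.......1.1...1.1.1..1.
......1.1.1.1.1.1.11.1
.....1.1.1.1.1.1.1..1.
....1.1.1.1.1.1.1.11.1
...1.1.1.1.1.1.1.1..1.
..1.1.1.1.1.1.1.1.11.1
position 21 holds .

.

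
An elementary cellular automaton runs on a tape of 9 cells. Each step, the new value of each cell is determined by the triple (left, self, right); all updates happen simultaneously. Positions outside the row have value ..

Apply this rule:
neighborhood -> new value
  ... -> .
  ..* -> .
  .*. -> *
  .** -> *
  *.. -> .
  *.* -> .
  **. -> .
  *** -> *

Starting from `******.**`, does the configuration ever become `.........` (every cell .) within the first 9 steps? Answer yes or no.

*****..*.
****...*.
***....*.
**.....*.
*......*.
*......*.  (fixed point — unchanged through step 9)
step 9 is *......*., still not uniform .

no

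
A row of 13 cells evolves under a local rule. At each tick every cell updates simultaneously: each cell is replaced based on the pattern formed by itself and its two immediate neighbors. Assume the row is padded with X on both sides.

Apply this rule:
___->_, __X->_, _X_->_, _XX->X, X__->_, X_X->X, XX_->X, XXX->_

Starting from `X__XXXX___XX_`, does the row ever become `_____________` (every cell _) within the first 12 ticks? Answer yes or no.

tick 1: X__X__X___XXX
tick 2: X_________X__
tick 3: X____________
tick 4: X____________  (fixed point — unchanged through tick 12)
tick 12 is X____________, still not uniform _

no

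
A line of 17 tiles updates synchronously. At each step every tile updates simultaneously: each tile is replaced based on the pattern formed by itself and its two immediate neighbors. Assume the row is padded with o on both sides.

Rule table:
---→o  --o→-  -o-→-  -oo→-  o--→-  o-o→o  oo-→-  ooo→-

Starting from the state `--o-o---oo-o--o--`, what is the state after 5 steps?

---o--o---o------
-o------o---oooo-
o--oooo---o-----o
--------o---ooo--
-oooooo---o------

-oooooo---o------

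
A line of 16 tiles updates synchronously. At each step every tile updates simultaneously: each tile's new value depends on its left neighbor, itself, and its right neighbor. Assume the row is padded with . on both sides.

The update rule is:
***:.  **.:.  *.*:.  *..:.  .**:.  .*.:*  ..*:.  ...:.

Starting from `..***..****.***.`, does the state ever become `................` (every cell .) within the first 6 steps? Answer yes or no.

yes

................
all cells are . at step 1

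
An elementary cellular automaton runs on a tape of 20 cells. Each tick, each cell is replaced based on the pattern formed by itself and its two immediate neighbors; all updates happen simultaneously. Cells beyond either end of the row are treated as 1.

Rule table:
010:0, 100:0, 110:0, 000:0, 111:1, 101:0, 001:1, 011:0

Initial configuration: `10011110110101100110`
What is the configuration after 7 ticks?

00000000001000100100

00101100000000001000
01000000000000010001
00000000000000100010
00000000000001000100
00000000000010001001
00000000000100010010
00000000001000100100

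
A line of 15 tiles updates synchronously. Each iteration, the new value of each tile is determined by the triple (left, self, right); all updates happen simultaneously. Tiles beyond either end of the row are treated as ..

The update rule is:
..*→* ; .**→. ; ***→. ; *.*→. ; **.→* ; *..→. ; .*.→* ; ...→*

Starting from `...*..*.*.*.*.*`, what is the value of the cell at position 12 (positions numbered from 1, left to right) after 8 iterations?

****.**.*.*.*.*
...*..*.*.*.*.*  (repeats iteration 0; period 2)
iteration 8: ...*..*.*.*.*.*
position 12 holds .

.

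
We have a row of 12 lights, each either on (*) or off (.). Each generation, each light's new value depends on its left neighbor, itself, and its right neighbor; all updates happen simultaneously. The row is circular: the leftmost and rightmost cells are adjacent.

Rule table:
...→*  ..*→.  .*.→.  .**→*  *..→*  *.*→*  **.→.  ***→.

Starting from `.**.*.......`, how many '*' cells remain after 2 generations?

4

generation 1: .*.*.*******
generation 2: *.*.**......
count of *: 4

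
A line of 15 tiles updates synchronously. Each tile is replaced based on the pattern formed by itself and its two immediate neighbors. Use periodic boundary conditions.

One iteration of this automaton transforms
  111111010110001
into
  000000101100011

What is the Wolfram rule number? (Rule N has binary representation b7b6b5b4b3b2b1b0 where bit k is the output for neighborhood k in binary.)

42

position 0: 111 → 0  (bit 7 = 0)
position 5: 110 → 0  (bit 6 = 0)
position 6: 101 → 1  (bit 5 = 1)
position 11: 100 → 0  (bit 4 = 0)
position 9: 011 → 1  (bit 3 = 1)
position 7: 010 → 0  (bit 2 = 0)
position 13: 001 → 1  (bit 1 = 1)
position 12: 000 → 0  (bit 0 = 0)
bits b7..b0 = 00101010 = 42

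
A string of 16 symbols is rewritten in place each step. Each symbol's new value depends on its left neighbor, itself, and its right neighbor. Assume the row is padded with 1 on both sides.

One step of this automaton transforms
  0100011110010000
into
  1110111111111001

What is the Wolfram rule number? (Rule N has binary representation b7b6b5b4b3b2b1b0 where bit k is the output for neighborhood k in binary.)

position 6: 111 → 1  (bit 7 = 1)
position 8: 110 → 1  (bit 6 = 1)
position 0: 101 → 1  (bit 5 = 1)
position 2: 100 → 1  (bit 4 = 1)
position 5: 011 → 1  (bit 3 = 1)
position 1: 010 → 1  (bit 2 = 1)
position 4: 001 → 1  (bit 1 = 1)
position 3: 000 → 0  (bit 0 = 0)
bits b7..b0 = 11111110 = 254

254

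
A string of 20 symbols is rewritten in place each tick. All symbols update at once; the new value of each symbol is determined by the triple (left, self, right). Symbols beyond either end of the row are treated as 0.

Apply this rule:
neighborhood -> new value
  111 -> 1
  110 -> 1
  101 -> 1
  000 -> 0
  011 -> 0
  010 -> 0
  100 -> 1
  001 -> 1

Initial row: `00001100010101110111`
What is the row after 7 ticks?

tick 1: 00010110101010111011
tick 2: 00101011010101011101
tick 3: 01010101101010101110
tick 4: 10101010110101010111
tick 5: 01010101011010101011
tick 6: 10101010101101010101
tick 7: 01010101010110101010

01010101010110101010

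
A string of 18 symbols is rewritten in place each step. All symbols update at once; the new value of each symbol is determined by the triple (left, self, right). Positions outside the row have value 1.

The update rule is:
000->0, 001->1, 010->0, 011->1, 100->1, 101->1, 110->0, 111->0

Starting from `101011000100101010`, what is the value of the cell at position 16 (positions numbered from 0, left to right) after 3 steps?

1

010110101011010101
101101010110101011
011010101101010110
position 16 holds 1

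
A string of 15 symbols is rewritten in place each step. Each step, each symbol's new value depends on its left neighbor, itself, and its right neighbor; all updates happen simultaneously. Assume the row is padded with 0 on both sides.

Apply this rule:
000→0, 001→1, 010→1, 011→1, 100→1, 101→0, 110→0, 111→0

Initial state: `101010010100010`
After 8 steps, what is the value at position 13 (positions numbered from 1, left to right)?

101011110110111
101010000100100
101011001111110
101010111000001
101010100100011
101010111110110
101010100000101
101010110001101
position 13 holds 1

1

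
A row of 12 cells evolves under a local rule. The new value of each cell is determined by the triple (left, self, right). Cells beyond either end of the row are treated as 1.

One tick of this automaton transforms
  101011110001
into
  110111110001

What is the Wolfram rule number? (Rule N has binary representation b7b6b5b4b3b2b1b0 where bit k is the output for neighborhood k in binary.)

position 5: 111 → 1  (bit 7 = 1)
position 0: 110 → 1  (bit 6 = 1)
position 1: 101 → 1  (bit 5 = 1)
position 8: 100 → 0  (bit 4 = 0)
position 4: 011 → 1  (bit 3 = 1)
position 2: 010 → 0  (bit 2 = 0)
position 10: 001 → 0  (bit 1 = 0)
position 9: 000 → 0  (bit 0 = 0)
bits b7..b0 = 11101000 = 232

232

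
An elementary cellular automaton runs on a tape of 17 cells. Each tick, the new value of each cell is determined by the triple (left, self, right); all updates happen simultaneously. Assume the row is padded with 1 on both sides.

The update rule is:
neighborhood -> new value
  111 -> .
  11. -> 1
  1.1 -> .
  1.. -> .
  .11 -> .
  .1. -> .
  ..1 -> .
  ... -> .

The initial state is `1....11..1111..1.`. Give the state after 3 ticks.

1.....1.....1....
1................
1................

1................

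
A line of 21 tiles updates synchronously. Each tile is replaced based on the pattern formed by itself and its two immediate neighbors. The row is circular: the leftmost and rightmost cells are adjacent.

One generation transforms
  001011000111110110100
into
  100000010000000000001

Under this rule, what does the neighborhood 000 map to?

At position 0 the neighborhood is 000; the next row has 1 there.

1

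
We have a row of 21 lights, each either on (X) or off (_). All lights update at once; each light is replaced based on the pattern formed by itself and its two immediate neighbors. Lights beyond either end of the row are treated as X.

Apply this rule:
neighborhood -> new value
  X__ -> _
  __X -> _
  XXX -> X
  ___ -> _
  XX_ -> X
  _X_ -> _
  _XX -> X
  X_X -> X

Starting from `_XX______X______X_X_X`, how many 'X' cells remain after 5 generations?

6

XXX______________X_XX
XXX_______________XXX
XXX_______________XXX  (fixed point — unchanged through generation 5)
count of X: 6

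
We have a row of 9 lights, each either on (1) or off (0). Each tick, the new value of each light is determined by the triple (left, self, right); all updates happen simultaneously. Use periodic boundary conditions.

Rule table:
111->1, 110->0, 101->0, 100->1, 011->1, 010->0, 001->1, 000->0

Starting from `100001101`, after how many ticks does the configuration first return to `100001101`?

36

010011001
001110110
011100101
011011000
110010100
101100011
001010111
110000110
101001100
000111011
101110010
001101100
011001010
110110001
100101011
011000011
010100110
100011101
010111001
000110110
001100101
111011000
110010101
101100001
001010011
110001110
101011100
000011011
100110010
011101100
111001010
110110000
100101001
011000111
010101110
100001101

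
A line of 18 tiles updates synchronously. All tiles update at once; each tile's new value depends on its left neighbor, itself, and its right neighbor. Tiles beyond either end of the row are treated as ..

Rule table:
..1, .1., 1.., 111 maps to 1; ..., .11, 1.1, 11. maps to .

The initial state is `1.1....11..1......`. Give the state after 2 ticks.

1...11111.11.1....

1.11..1..1111.....
1...11111.11.1....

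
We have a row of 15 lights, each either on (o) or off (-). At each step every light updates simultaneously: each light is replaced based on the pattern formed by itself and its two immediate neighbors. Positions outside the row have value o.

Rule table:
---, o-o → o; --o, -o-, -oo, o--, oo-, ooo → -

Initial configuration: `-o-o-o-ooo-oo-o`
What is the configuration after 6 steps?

-o--ooooo-----o

o-o-o-o---o--o-
-o-o-o--o-----o
o-o-o-----ooo--
-o-o--ooo------
o-o-------oooo-
-o--ooooo-----o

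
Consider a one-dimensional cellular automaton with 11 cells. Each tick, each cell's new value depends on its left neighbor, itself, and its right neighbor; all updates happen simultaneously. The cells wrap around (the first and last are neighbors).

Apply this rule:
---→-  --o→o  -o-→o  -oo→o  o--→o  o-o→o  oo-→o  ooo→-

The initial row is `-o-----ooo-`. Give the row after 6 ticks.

tick 1: ooo---oo-oo
tick 2: --oo-ooooo-
tick 3: -ooooo---oo
tick 4: oo---oo-ooo
tick 5: -oo-ooooo--
tick 6: ooooo---oo-

ooooo---oo-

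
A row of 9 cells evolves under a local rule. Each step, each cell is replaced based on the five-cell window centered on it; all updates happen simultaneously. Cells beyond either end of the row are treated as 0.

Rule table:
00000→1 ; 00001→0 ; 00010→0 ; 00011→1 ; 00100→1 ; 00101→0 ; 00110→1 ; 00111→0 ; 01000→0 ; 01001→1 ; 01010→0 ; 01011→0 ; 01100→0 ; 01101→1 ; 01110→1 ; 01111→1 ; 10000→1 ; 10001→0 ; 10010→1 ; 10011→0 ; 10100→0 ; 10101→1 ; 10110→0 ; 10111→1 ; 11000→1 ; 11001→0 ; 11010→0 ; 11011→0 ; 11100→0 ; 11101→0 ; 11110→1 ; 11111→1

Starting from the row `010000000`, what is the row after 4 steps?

010111111
000111110
101011101
001011000

001011000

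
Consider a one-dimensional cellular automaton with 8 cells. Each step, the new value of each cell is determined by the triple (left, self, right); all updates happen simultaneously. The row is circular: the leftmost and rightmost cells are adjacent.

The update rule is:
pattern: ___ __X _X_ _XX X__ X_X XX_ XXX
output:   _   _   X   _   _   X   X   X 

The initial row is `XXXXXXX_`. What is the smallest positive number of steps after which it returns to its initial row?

_XXXXXXX
X_XXXXXX
XX_XXXXX
XXX_XXXX
XXXX_XXX
XXXXX_XX
XXXXXX_X
XXXXXXX_

8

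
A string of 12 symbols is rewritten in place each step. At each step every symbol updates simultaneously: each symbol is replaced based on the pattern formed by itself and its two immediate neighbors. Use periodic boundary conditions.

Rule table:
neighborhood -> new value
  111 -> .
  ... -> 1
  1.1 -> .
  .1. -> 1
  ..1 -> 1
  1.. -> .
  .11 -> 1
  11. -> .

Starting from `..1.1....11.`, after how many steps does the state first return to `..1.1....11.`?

111.1.1111..
1...1.1....1
..111.1.1111
.11...1.1...
11..111.1.11
...11...1.1.
1111..111.1.
1....11...1.
1.1111..111.
1.1....11...
1.1.1111..11
..1.1....11.

12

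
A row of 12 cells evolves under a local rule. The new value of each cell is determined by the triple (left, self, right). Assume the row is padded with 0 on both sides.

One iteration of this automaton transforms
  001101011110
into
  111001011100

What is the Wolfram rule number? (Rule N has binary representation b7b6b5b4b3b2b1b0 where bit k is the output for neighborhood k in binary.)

143

position 8: 111 → 1  (bit 7 = 1)
position 3: 110 → 0  (bit 6 = 0)
position 4: 101 → 0  (bit 5 = 0)
position 11: 100 → 0  (bit 4 = 0)
position 2: 011 → 1  (bit 3 = 1)
position 5: 010 → 1  (bit 2 = 1)
position 1: 001 → 1  (bit 1 = 1)
position 0: 000 → 1  (bit 0 = 1)
bits b7..b0 = 10001111 = 143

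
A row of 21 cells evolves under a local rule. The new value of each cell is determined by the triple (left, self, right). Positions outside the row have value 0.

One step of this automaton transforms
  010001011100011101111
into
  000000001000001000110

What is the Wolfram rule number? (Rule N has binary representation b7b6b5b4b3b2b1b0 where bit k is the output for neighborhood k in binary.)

position 8: 111 → 1  (bit 7 = 1)
position 9: 110 → 0  (bit 6 = 0)
position 6: 101 → 0  (bit 5 = 0)
position 2: 100 → 0  (bit 4 = 0)
position 7: 011 → 0  (bit 3 = 0)
position 1: 010 → 0  (bit 2 = 0)
position 0: 001 → 0  (bit 1 = 0)
position 3: 000 → 0  (bit 0 = 0)
bits b7..b0 = 10000000 = 128

128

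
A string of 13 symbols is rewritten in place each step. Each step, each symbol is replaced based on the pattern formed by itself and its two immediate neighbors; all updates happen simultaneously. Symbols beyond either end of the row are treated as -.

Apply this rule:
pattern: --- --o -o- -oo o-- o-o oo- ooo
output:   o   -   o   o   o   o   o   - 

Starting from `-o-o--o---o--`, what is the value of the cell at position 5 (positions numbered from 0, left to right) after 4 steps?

-oooo-ooo-ooo
-o--ooo-ooo-o
-oo-o-ooo-ooo
-oooooo-ooo-o
position 5 holds o

o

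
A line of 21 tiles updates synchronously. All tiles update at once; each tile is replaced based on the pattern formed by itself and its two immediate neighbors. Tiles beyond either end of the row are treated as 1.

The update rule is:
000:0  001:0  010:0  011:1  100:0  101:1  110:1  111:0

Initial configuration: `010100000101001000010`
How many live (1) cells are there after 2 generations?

generation 1: 101000000010000000001
generation 2: 110000000000000000001
count of 1: 3

3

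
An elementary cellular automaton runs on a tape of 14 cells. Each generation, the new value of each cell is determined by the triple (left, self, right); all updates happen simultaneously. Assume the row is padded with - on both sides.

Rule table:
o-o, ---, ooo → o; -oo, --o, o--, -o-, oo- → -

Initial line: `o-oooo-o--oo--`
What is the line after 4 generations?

--oooooo------

-o-oo-o------o
--o--o--oooo--
o--------oo--o
--oooooo------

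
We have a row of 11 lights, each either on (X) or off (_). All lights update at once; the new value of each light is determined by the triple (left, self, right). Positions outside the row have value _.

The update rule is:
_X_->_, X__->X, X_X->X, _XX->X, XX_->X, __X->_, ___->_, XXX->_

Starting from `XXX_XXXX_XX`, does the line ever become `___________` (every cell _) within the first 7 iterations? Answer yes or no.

no

X_XXX__XXXX
_XX_XX_X__X
_XXXXXX_X__
_X____XX_X_
__X___XXX_X
___X__X_XX_
____X__XXXX
iteration 7 is ____X__XXXX, still not uniform _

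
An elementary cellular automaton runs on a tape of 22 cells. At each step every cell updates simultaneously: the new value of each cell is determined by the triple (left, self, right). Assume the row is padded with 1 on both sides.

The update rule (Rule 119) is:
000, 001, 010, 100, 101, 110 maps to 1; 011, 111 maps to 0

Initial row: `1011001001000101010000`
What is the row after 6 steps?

1101111111111111111111
0110000000000000000000
1011111111111111111111
1100000000000000000000
0111111111111111111111
1000000000000000000000

1000000000000000000000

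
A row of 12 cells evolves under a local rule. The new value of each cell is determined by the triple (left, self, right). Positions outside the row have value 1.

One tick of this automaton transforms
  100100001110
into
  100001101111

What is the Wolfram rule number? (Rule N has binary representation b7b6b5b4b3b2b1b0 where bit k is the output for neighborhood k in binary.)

233

position 9: 111 → 1  (bit 7 = 1)
position 0: 110 → 1  (bit 6 = 1)
position 11: 101 → 1  (bit 5 = 1)
position 1: 100 → 0  (bit 4 = 0)
position 8: 011 → 1  (bit 3 = 1)
position 3: 010 → 0  (bit 2 = 0)
position 2: 001 → 0  (bit 1 = 0)
position 5: 000 → 1  (bit 0 = 1)
bits b7..b0 = 11101001 = 233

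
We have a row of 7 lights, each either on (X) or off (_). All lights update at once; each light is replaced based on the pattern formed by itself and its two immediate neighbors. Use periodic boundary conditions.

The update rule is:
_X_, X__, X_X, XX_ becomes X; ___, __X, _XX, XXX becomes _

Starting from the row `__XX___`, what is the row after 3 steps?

___XX__
____XX_
_____XX

_____XX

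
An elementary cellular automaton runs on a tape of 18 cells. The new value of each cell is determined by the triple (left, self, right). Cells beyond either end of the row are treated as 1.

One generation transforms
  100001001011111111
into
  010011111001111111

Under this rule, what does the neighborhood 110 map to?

0

At position 0 the neighborhood is 110; the next row has 0 there.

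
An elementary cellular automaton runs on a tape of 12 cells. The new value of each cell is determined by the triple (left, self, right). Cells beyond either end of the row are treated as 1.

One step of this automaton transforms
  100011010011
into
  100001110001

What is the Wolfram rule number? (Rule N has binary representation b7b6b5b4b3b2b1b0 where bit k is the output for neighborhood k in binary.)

228

position 11: 111 → 1  (bit 7 = 1)
position 0: 110 → 1  (bit 6 = 1)
position 6: 101 → 1  (bit 5 = 1)
position 1: 100 → 0  (bit 4 = 0)
position 4: 011 → 0  (bit 3 = 0)
position 7: 010 → 1  (bit 2 = 1)
position 3: 001 → 0  (bit 1 = 0)
position 2: 000 → 0  (bit 0 = 0)
bits b7..b0 = 11100100 = 228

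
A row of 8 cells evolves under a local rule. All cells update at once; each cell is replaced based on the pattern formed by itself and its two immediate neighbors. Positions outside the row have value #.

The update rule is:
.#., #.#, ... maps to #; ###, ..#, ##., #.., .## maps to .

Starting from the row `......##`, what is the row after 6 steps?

.####...
#.....#.
..###.##
.....#..
.###.#..
#...##..

#...##..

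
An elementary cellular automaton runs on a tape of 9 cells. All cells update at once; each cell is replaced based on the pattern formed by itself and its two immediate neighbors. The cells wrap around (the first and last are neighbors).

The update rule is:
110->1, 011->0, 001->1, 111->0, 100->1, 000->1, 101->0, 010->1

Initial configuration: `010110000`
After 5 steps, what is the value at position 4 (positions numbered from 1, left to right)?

1

110011111
011100000
100111111
111000000
001111111
position 4 holds 1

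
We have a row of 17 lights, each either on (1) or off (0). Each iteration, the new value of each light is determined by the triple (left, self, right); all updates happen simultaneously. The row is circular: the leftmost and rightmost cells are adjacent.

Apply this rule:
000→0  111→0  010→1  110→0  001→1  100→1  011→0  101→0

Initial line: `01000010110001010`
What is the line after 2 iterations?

11100110001011011
00011001011000000

00011001011000000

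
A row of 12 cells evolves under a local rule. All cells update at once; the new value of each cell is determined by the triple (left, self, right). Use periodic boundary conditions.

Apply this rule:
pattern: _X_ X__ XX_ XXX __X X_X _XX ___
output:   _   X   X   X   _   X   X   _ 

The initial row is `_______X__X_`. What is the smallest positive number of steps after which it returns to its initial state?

12

________X__X
X________X__
_X________X_
__X________X
X__X________
_X__X_______
__X__X______
___X__X_____
____X__X____
_____X__X___
______X__X__
_______X__X_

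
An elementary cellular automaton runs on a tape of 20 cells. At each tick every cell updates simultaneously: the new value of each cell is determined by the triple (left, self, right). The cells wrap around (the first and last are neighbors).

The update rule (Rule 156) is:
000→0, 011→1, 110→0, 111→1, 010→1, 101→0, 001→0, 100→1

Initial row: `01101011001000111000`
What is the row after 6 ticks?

01101010101010100101

tick 1: 01001010101100110100
tick 2: 01101010101010100110
tick 3: 01001010101010110101
tick 4: 01101010101010100101
tick 5: 01001010101010110101  (repeats tick 3; period 2)
tick 6: 01101010101010100101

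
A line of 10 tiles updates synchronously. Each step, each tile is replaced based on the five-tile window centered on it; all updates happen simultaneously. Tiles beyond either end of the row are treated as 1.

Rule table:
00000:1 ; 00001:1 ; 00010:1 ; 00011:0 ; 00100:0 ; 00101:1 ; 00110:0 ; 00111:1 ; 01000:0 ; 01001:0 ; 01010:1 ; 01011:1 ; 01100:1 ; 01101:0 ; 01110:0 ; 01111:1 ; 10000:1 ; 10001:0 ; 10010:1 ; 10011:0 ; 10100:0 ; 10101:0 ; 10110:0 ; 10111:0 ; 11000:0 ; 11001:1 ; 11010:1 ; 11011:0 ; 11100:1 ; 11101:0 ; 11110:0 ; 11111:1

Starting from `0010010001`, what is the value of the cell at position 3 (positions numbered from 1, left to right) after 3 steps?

1100100001
0111001101
0001100000
position 3 holds 0

0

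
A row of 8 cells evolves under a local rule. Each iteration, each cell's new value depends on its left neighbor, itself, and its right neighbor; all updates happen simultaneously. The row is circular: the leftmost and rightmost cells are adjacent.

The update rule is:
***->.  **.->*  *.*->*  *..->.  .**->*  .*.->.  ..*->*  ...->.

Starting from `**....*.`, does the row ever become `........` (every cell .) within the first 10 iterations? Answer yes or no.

no

iteration 1: **...*.*
iteration 2: .*..*.**
iteration 3: *..*.***
iteration 4: *.*.**..
iteration 5: .*.***.*
iteration 6: *.**.**.
iteration 7: .*******
iteration 8: **.....*
iteration 9: .*....**
iteration 10: *....***
iteration 10 is *....***, still not uniform .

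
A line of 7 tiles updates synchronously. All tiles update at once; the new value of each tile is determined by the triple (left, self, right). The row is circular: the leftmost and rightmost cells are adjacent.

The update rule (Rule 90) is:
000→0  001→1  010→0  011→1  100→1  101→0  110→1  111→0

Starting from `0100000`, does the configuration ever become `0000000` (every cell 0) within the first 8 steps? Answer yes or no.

1010000
0001001
1010110
0000110
0001111
1011001
1011111
1010000
step 8 is 1010000, still not uniform 0

no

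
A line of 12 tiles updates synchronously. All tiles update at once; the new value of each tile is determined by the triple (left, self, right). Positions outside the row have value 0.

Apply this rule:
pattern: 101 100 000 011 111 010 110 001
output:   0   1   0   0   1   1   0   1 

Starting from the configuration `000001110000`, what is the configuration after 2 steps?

step 1: 000010101000
step 2: 000110101100

000110101100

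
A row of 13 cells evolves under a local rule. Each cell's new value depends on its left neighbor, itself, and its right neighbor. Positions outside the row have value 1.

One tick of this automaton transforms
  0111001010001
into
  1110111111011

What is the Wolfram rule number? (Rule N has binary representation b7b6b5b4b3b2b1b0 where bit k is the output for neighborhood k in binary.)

position 2: 111 → 1  (bit 7 = 1)
position 3: 110 → 0  (bit 6 = 0)
position 0: 101 → 1  (bit 5 = 1)
position 4: 100 → 1  (bit 4 = 1)
position 1: 011 → 1  (bit 3 = 1)
position 6: 010 → 1  (bit 2 = 1)
position 5: 001 → 1  (bit 1 = 1)
position 10: 000 → 0  (bit 0 = 0)
bits b7..b0 = 10111110 = 190

190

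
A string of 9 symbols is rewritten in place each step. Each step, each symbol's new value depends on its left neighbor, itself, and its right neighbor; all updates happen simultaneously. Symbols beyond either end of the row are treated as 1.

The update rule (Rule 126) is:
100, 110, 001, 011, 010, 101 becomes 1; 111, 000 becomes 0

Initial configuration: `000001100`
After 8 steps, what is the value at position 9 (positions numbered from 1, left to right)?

0

step 1: 100011111
step 2: 110110000
step 3: 011111001
step 4: 110001111
step 5: 011011000
step 6: 111111101
step 7: 000000111
step 8: 100001100
position 9 holds 0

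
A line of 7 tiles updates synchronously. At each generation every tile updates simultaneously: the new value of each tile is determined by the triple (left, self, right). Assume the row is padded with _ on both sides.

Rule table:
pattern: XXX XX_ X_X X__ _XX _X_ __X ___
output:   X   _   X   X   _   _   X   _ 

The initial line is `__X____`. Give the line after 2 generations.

_X_X___
X_X_X__

X_X_X__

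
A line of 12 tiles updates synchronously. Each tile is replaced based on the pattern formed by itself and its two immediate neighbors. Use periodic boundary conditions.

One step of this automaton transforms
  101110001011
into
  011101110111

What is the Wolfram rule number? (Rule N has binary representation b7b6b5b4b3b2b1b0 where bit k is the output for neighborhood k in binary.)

position 3: 111 → 1  (bit 7 = 1)
position 0: 110 → 0  (bit 6 = 0)
position 1: 101 → 1  (bit 5 = 1)
position 5: 100 → 1  (bit 4 = 1)
position 2: 011 → 1  (bit 3 = 1)
position 8: 010 → 0  (bit 2 = 0)
position 7: 001 → 1  (bit 1 = 1)
position 6: 000 → 1  (bit 0 = 1)
bits b7..b0 = 10111011 = 187

187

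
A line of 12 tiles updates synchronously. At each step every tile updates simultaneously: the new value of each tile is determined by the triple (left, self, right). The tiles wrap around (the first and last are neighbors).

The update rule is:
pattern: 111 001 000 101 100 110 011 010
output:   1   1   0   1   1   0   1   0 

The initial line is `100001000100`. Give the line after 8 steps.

010110101101

step 1: 010010101011
step 2: 101101010110
step 3: 011010101101
step 4: 110101011010
step 5: 101010110101
step 6: 010101101011
step 7: 101011010110
step 8: 010110101101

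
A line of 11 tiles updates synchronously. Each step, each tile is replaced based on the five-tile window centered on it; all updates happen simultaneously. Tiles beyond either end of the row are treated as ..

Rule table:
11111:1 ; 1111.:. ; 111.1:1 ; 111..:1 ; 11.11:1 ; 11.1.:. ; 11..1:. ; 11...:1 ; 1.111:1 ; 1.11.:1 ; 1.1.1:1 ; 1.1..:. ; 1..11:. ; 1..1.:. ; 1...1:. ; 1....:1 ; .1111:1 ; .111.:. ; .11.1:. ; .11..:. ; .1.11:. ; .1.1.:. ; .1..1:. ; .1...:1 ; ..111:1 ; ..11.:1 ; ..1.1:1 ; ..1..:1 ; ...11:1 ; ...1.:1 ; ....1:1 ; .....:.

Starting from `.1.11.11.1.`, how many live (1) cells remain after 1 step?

6

step 1: 11.1.11...1
count of 1: 6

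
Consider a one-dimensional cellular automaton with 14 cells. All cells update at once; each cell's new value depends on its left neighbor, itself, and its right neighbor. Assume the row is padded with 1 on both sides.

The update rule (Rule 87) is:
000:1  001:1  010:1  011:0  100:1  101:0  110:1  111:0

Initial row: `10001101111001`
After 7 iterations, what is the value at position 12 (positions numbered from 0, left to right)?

1

11110100001110
00010111110010
11110000011110
00011111100010
11100000111110
00111111000010
11000001111110
position 12 holds 1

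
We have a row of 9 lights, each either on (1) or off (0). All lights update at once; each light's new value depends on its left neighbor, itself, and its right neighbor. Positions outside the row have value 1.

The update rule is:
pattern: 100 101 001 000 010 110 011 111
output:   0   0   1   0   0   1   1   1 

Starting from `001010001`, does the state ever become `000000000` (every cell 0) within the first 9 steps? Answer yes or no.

010000011
000000111
000001111
000011111
000111111
001111111
011111111
011111111  (fixed point — unchanged through step 9)
step 9 is 011111111, still not uniform 0

no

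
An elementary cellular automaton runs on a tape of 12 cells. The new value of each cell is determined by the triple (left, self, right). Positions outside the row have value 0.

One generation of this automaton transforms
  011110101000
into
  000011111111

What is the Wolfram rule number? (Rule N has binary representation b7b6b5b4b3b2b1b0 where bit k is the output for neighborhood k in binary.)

position 2: 111 → 0  (bit 7 = 0)
position 4: 110 → 1  (bit 6 = 1)
position 5: 101 → 1  (bit 5 = 1)
position 9: 100 → 1  (bit 4 = 1)
position 1: 011 → 0  (bit 3 = 0)
position 6: 010 → 1  (bit 2 = 1)
position 0: 001 → 0  (bit 1 = 0)
position 10: 000 → 1  (bit 0 = 1)
bits b7..b0 = 01110101 = 117

117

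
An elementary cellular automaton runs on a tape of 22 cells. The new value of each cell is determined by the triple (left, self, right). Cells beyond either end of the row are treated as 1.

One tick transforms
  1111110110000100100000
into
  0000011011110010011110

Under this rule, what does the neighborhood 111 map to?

0

At position 0 the neighborhood is 111; the next row has 0 there.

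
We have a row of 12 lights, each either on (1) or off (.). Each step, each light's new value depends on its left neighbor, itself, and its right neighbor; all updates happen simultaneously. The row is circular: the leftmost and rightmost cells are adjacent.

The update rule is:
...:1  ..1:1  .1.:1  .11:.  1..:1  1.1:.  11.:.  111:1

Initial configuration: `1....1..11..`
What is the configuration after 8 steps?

step 1: 11111111..11
step 2: 1111111.11.1
step 3: 111111......
step 4: .1111.111111
step 5: ..11...1111.
step 6: 11..111.11.1
step 7: 1.11.1......
step 8: 1....1111111

1....1111111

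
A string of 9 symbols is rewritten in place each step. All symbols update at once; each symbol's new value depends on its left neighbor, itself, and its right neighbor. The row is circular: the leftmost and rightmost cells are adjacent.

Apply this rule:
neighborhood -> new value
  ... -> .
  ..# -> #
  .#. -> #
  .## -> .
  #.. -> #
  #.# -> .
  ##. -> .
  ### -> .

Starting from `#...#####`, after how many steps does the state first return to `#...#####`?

4

step 1: .#.#.....
step 2: ##.##....
step 3: .....#..#
step 4: #...#####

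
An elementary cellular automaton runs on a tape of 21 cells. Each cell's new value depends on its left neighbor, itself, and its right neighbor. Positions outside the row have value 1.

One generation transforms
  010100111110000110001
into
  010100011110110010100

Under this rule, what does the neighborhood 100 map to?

At position 4 the neighborhood is 100; the next row has 0 there.

0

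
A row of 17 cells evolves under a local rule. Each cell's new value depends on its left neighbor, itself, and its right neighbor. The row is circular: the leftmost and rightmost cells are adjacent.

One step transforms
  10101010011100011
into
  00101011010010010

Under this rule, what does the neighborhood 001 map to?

0

At position 8 the neighborhood is 001; the next row has 0 there.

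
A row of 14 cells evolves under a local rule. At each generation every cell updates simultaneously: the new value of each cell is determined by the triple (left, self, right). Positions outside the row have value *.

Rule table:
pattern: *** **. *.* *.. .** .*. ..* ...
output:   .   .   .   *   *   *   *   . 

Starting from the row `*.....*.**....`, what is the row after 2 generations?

.**.**..*.****

.*...**.*.*..*
.**.**..*.****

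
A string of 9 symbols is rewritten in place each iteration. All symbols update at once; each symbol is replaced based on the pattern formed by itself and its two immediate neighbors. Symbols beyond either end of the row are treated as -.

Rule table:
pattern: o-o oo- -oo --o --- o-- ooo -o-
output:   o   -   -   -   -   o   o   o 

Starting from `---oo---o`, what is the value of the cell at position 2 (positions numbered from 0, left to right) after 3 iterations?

-

-----o--o
-----oo-o
-------oo
position 2 holds -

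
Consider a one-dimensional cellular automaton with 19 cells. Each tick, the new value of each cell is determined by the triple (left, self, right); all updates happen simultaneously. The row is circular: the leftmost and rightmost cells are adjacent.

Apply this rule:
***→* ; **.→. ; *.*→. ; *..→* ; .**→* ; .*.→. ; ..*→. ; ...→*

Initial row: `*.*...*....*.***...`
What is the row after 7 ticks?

...**..***...**.**.
**.*.*.**.**.*..*.*
*......*..*...*...*
.*****..*..**..**.*
.****.*..*.*.*.*...
.***...*........***
.**.**..*******.**.

.**.**..*******.**.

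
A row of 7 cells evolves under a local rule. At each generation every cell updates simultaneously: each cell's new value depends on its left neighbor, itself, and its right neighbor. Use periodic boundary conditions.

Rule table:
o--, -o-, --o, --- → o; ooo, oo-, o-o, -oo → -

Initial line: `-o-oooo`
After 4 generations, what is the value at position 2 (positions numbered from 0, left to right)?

o

generation 1: -o-----
generation 2: ooooooo
generation 3: -------
generation 4: ooooooo
position 2 holds o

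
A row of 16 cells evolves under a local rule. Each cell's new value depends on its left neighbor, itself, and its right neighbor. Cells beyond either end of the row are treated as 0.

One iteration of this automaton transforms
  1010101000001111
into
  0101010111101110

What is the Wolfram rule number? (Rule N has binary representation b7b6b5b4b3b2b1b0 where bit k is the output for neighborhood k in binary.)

185

position 13: 111 → 1  (bit 7 = 1)
position 15: 110 → 0  (bit 6 = 0)
position 1: 101 → 1  (bit 5 = 1)
position 7: 100 → 1  (bit 4 = 1)
position 12: 011 → 1  (bit 3 = 1)
position 0: 010 → 0  (bit 2 = 0)
position 11: 001 → 0  (bit 1 = 0)
position 8: 000 → 1  (bit 0 = 1)
bits b7..b0 = 10111001 = 185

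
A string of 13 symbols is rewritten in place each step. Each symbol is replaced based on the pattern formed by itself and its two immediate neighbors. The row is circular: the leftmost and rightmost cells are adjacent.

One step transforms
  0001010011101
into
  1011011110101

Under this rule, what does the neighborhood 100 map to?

1

At position 0 the neighborhood is 100; the next row has 1 there.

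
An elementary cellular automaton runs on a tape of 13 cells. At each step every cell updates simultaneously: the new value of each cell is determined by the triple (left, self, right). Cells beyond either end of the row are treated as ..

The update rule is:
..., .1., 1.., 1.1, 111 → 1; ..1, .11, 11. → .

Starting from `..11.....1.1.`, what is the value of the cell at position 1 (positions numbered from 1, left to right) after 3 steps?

.

1...1111.1111
111..11.1.11.
.1.1...111..1
position 1 holds .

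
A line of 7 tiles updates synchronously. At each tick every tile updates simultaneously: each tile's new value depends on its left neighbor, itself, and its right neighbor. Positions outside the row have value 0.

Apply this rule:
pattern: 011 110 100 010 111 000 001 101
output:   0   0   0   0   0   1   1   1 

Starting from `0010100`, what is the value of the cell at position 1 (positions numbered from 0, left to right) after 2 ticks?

1101001
0010010
position 1 holds 0

0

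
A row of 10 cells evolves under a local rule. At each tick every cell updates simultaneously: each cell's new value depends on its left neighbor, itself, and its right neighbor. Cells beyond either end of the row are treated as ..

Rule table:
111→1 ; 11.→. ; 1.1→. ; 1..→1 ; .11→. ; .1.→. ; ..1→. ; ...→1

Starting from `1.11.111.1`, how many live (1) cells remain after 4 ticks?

3

tick 1: ......1...
tick 2: 11111..111
tick 3: .111.1..1.
tick 4: ..1...1..1
count of 1: 3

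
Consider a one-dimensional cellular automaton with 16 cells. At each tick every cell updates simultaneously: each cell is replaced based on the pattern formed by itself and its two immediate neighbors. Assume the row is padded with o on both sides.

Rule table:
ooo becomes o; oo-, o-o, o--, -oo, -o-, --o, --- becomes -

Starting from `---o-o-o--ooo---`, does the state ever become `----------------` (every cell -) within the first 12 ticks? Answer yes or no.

tick 1: -----------o----
tick 2: ----------------
all cells are - at tick 2

yes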